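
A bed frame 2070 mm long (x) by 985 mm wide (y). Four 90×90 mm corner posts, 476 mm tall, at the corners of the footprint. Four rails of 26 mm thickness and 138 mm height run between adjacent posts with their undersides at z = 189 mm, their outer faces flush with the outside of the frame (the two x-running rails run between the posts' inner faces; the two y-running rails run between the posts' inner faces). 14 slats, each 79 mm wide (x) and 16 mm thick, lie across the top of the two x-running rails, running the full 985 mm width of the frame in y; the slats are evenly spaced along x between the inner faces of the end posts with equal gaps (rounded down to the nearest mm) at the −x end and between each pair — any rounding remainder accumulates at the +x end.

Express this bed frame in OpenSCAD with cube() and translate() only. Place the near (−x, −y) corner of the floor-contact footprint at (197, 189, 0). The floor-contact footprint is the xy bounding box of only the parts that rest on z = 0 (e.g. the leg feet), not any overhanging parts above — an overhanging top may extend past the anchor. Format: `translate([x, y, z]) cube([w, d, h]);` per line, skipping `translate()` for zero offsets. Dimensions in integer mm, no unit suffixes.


// slat z = rail_z + rail_h = 189 + 138 = 327
// slat gap = ⌊(1890 − 14·79) / 15⌋ = 52
translate([197, 189, 0]) cube([90, 90, 476]);
translate([197, 1084, 0]) cube([90, 90, 476]);
translate([2177, 189, 0]) cube([90, 90, 476]);
translate([2177, 1084, 0]) cube([90, 90, 476]);
translate([287, 189, 189]) cube([1890, 26, 138]);
translate([287, 1148, 189]) cube([1890, 26, 138]);
translate([197, 279, 189]) cube([26, 805, 138]);
translate([2241, 279, 189]) cube([26, 805, 138]);
translate([339, 189, 327]) cube([79, 985, 16]);
translate([470, 189, 327]) cube([79, 985, 16]);
translate([601, 189, 327]) cube([79, 985, 16]);
translate([732, 189, 327]) cube([79, 985, 16]);
translate([863, 189, 327]) cube([79, 985, 16]);
translate([994, 189, 327]) cube([79, 985, 16]);
translate([1125, 189, 327]) cube([79, 985, 16]);
translate([1256, 189, 327]) cube([79, 985, 16]);
translate([1387, 189, 327]) cube([79, 985, 16]);
translate([1518, 189, 327]) cube([79, 985, 16]);
translate([1649, 189, 327]) cube([79, 985, 16]);
translate([1780, 189, 327]) cube([79, 985, 16]);
translate([1911, 189, 327]) cube([79, 985, 16]);
translate([2042, 189, 327]) cube([79, 985, 16]);


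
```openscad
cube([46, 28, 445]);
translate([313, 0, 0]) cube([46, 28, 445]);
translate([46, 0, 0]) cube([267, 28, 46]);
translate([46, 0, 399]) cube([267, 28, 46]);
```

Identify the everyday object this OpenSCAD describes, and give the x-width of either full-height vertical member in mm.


A picture frame. The border width is 46 mm.

Four thin pieces enclosing a rectangular opening — a picture frame. The two full-height stiles are 445 mm tall; the top rail sits at z = 399 and is 46 mm tall, so the border above the opening is 445 − 399 = 46 mm, matching the stile x-width.


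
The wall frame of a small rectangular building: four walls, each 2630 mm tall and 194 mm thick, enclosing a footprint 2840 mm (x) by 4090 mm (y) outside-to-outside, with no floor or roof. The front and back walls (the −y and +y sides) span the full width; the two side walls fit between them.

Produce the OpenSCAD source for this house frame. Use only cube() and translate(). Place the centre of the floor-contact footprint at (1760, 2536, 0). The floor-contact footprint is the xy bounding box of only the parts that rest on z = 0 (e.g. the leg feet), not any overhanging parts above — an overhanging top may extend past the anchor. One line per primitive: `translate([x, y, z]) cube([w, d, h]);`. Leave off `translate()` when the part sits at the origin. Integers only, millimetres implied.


translate([340, 491, 0]) cube([2840, 194, 2630]);
translate([340, 4387, 0]) cube([2840, 194, 2630]);
translate([340, 685, 0]) cube([194, 3702, 2630]);
translate([2986, 685, 0]) cube([194, 3702, 2630]);


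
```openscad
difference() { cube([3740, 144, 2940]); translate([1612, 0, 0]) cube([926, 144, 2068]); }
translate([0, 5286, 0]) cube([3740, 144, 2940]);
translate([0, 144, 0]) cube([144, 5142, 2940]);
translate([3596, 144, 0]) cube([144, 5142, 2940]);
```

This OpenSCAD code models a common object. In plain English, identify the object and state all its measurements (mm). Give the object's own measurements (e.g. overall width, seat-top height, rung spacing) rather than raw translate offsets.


A single room: four walls, each 2940 mm tall and 144 mm thick, enclosing an outside footprint 3740×5430 mm (x × y), no floor or roof. The front and back walls (−y and +y sides) run the full x-width; the side walls fit between their inner faces. A door opening 926 mm wide and 2068 mm tall is cut through the front wall from the floor up, its −x edge 1612 mm from the wall's −x end.


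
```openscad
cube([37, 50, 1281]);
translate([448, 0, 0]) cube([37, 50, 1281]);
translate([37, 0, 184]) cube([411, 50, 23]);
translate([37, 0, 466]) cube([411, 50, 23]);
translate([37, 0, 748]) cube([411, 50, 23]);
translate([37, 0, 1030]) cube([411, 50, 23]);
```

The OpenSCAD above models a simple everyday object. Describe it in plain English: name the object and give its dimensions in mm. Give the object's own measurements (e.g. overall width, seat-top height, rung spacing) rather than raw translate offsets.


A straight ladder. Two 37×50 mm vertical rails, 1281 mm tall, stand 485 mm apart (outside-to-outside) with their front faces coplanar on the −y side. 4 rungs, each 50 mm deep and 23 mm tall, span between the inner faces of the rails, front faces flush with the rails. The lowest rung's underside is at z = 184 mm and rungs are spaced 282 mm apart (underside to underside).


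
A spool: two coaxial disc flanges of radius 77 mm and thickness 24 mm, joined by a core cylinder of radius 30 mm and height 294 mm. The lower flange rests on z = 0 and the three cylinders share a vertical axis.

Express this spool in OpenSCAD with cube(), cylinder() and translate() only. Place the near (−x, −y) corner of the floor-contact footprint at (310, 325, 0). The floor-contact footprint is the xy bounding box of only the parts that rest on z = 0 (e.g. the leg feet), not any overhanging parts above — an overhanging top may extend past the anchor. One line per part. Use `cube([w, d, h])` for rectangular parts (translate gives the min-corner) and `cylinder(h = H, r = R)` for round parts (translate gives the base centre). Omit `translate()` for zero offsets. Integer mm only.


translate([387, 402, 0]) cylinder(h = 24, r = 77);
translate([387, 402, 24]) cylinder(h = 294, r = 30);
translate([387, 402, 318]) cylinder(h = 24, r = 77);


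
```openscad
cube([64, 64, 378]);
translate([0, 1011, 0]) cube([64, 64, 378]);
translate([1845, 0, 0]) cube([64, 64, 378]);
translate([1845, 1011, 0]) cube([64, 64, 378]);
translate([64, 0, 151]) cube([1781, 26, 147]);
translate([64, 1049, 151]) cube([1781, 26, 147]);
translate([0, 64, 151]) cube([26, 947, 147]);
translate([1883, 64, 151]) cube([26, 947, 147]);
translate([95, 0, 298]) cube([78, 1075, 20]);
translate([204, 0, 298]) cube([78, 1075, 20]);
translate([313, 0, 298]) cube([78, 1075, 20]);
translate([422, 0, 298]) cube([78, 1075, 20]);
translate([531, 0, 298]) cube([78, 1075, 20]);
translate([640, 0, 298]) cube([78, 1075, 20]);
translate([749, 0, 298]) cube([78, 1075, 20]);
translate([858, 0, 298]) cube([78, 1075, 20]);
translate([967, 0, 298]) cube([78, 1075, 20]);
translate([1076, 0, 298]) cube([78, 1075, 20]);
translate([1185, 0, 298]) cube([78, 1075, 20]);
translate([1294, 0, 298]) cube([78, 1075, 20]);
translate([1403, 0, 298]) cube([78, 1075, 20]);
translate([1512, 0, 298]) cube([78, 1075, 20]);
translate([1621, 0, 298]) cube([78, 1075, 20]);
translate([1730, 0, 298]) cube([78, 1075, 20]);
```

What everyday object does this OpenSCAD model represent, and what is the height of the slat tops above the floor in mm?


A bed frame. The slat-top height is 318 mm.

Four posts, four rails, and a row of slats — a bed frame. Slats sit on the rails at z = 151 + 147 = 298; with slat thickness 20, the top is 318 mm.


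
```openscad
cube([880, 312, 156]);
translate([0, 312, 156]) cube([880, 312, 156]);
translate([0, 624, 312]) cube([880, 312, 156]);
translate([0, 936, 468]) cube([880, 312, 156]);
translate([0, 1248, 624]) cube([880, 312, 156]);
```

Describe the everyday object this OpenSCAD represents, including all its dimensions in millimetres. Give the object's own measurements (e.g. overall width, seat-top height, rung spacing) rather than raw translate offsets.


A straight staircase of 5 solid steps. Each step is 880 mm wide (x), 312 mm deep (y, the going) and 156 mm tall (the rise). The first step rests on the floor; each subsequent step sits one going further in +y and one rise higher in +z, directly behind and above the previous step with no overlap.


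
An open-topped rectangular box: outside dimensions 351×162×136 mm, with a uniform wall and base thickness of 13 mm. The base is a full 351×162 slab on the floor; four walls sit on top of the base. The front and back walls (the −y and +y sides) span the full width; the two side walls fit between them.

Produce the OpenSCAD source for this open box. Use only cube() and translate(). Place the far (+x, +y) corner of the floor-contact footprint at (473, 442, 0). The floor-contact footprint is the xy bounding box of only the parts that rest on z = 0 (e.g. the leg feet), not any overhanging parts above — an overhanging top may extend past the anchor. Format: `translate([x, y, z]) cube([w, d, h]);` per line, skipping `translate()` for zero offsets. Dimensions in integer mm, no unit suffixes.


translate([122, 280, 0]) cube([351, 162, 13]);
translate([122, 280, 13]) cube([351, 13, 123]);
translate([122, 429, 13]) cube([351, 13, 123]);
translate([122, 293, 13]) cube([13, 136, 123]);
translate([460, 293, 13]) cube([13, 136, 123]);


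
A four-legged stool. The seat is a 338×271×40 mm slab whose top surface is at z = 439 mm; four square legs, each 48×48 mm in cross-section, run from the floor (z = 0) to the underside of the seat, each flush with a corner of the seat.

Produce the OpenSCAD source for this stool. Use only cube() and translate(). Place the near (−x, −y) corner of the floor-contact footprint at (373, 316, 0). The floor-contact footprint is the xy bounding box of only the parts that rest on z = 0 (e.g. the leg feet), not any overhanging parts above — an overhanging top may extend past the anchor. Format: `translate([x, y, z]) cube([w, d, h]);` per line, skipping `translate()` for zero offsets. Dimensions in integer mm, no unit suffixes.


// leg_h = 439 - 40 = 399
translate([373, 316, 399]) cube([338, 271, 40]);
translate([373, 316, 0]) cube([48, 48, 399]);
translate([663, 316, 0]) cube([48, 48, 399]);
translate([373, 539, 0]) cube([48, 48, 399]);
translate([663, 539, 0]) cube([48, 48, 399]);


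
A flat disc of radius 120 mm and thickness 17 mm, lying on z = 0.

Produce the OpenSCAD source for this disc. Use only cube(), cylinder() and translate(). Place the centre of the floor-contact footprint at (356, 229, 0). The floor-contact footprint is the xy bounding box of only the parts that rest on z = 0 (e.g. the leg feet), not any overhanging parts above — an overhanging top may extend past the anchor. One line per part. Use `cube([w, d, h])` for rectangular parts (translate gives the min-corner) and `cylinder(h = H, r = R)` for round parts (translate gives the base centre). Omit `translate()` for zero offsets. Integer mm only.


translate([356, 229, 0]) cylinder(h = 17, r = 120);


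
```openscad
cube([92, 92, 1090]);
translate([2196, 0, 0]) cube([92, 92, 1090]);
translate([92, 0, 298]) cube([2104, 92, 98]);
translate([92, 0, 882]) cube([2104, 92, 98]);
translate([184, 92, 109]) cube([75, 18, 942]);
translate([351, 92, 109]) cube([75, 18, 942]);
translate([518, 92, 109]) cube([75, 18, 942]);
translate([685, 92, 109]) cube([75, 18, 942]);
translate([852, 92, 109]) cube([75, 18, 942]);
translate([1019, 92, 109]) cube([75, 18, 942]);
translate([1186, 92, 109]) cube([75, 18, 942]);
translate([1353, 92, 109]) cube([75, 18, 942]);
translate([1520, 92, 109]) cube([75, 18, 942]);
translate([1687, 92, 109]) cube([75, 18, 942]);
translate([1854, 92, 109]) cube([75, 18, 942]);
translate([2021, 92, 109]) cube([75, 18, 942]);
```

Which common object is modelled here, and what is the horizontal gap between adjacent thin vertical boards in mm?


A fence section. The picket gap is 92 mm.

Two posts, two rails, 12 pickets — a fence section. Span 2104 mm holds 12 pickets of 75 mm with 13 equal gaps: ⌊(2104 − 12·75) / 13⌋ = 92 mm.


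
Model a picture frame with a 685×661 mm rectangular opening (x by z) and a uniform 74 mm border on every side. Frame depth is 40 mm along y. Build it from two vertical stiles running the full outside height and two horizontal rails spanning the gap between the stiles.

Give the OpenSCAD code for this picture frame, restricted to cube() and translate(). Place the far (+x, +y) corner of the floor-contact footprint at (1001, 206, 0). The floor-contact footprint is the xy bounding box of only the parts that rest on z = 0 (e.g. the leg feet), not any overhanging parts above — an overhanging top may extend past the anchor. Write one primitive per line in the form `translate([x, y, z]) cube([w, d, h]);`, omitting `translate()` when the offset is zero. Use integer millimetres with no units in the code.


translate([168, 166, 0]) cube([74, 40, 809]);
translate([927, 166, 0]) cube([74, 40, 809]);
translate([242, 166, 0]) cube([685, 40, 74]);
translate([242, 166, 735]) cube([685, 40, 74]);


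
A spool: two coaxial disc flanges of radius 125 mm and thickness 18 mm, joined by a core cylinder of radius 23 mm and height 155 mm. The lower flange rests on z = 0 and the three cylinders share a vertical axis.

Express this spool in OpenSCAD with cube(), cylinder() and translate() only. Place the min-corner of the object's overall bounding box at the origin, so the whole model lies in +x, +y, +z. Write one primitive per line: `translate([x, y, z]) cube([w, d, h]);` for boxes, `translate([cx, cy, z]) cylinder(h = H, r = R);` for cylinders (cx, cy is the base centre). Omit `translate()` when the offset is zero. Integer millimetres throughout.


translate([125, 125, 0]) cylinder(h = 18, r = 125);
translate([125, 125, 18]) cylinder(h = 155, r = 23);
translate([125, 125, 173]) cylinder(h = 18, r = 125);


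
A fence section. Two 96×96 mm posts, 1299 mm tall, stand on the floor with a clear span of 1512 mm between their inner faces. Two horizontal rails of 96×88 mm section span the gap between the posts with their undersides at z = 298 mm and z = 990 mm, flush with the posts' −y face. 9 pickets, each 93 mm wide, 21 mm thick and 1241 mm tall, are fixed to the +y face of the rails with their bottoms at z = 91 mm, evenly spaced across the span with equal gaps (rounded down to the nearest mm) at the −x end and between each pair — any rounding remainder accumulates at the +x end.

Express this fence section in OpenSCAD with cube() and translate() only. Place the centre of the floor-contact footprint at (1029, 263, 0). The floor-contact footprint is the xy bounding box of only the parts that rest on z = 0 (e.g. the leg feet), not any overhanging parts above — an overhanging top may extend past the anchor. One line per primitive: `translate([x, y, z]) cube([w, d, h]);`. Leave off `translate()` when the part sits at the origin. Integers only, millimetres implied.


translate([177, 215, 0]) cube([96, 96, 1299]);
translate([1785, 215, 0]) cube([96, 96, 1299]);
translate([273, 215, 298]) cube([1512, 96, 88]);
translate([273, 215, 990]) cube([1512, 96, 88]);
translate([340, 311, 91]) cube([93, 21, 1241]);
translate([500, 311, 91]) cube([93, 21, 1241]);
translate([660, 311, 91]) cube([93, 21, 1241]);
translate([820, 311, 91]) cube([93, 21, 1241]);
translate([980, 311, 91]) cube([93, 21, 1241]);
translate([1140, 311, 91]) cube([93, 21, 1241]);
translate([1300, 311, 91]) cube([93, 21, 1241]);
translate([1460, 311, 91]) cube([93, 21, 1241]);
translate([1620, 311, 91]) cube([93, 21, 1241]);


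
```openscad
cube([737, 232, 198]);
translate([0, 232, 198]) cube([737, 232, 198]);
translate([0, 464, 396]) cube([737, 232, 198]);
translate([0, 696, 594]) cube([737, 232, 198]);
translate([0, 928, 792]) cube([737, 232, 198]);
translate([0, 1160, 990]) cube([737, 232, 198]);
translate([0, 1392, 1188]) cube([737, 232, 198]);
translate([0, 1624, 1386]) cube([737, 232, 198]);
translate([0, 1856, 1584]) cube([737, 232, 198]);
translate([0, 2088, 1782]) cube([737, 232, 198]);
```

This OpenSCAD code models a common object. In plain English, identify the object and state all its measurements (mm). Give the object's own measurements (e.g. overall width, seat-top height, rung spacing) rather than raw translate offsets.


A straight staircase of 10 solid steps. Each step is 737 mm wide (x), 232 mm deep (y, the going) and 198 mm tall (the rise). The first step rests on the floor; each subsequent step sits one going further in +y and one rise higher in +z, directly behind and above the previous step with no overlap.


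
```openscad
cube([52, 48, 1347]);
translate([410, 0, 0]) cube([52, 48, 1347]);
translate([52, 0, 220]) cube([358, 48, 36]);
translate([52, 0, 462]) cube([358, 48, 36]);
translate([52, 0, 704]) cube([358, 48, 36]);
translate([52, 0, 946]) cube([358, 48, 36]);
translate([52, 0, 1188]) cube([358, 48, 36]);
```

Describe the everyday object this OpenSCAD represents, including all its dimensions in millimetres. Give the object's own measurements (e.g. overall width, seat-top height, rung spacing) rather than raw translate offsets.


A straight ladder. Two 52×48 mm vertical rails, 1347 mm tall, stand 462 mm apart (outside-to-outside) with their front faces coplanar on the −y side. 5 rungs, each 48 mm deep and 36 mm tall, span between the inner faces of the rails, front faces flush with the rails. The lowest rung's underside is at z = 220 mm and rungs are spaced 242 mm apart (underside to underside).


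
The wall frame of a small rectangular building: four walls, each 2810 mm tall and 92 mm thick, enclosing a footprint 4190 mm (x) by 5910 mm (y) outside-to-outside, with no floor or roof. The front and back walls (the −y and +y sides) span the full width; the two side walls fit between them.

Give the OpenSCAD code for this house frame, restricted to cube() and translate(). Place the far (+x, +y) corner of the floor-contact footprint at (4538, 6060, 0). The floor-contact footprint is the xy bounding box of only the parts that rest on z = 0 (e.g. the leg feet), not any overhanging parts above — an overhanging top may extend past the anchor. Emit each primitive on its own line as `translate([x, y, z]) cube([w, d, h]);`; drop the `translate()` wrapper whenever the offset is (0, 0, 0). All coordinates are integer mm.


translate([348, 150, 0]) cube([4190, 92, 2810]);
translate([348, 5968, 0]) cube([4190, 92, 2810]);
translate([348, 242, 0]) cube([92, 5726, 2810]);
translate([4446, 242, 0]) cube([92, 5726, 2810]);


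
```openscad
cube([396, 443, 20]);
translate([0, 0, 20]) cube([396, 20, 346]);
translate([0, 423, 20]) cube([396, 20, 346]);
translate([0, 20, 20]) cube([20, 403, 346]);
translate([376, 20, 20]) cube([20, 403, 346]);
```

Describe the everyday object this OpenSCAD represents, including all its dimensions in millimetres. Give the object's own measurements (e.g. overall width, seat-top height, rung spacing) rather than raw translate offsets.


An open-topped rectangular box: outside dimensions 396×443×366 mm, with a uniform wall and base thickness of 20 mm. The base is a full 396×443 slab on the floor; four walls sit on top of the base. The front and back walls (the −y and +y sides) span the full width; the two side walls fit between them.


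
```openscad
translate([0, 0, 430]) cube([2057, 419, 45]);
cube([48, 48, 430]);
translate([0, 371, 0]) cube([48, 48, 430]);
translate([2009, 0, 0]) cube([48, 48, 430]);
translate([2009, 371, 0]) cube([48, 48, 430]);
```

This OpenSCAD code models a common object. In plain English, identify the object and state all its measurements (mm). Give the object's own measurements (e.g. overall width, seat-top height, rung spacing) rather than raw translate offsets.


A bench: a 2057×419 mm seat slab, 45 mm thick, top at z = 475 mm, on four 48×48 mm square legs flush with the seat corners and standing on z = 0.


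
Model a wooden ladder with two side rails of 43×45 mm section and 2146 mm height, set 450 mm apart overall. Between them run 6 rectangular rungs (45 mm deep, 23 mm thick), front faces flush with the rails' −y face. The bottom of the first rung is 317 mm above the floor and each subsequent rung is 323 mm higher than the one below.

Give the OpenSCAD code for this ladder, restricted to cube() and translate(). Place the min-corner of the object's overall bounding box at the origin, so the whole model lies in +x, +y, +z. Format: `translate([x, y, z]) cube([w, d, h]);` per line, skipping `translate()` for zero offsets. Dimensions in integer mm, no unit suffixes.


cube([43, 45, 2146]);
translate([407, 0, 0]) cube([43, 45, 2146]);
translate([43, 0, 317]) cube([364, 45, 23]);
translate([43, 0, 640]) cube([364, 45, 23]);
translate([43, 0, 963]) cube([364, 45, 23]);
translate([43, 0, 1286]) cube([364, 45, 23]);
translate([43, 0, 1609]) cube([364, 45, 23]);
translate([43, 0, 1932]) cube([364, 45, 23]);


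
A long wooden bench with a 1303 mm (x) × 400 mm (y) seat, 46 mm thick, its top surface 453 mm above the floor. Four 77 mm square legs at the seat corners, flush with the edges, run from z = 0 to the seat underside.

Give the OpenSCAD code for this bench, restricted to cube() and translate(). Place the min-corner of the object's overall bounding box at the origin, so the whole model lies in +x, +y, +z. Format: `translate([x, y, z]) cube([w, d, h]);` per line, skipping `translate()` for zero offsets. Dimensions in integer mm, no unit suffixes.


translate([0, 0, 407]) cube([1303, 400, 46]);
cube([77, 77, 407]);
translate([0, 323, 0]) cube([77, 77, 407]);
translate([1226, 0, 0]) cube([77, 77, 407]);
translate([1226, 323, 0]) cube([77, 77, 407]);


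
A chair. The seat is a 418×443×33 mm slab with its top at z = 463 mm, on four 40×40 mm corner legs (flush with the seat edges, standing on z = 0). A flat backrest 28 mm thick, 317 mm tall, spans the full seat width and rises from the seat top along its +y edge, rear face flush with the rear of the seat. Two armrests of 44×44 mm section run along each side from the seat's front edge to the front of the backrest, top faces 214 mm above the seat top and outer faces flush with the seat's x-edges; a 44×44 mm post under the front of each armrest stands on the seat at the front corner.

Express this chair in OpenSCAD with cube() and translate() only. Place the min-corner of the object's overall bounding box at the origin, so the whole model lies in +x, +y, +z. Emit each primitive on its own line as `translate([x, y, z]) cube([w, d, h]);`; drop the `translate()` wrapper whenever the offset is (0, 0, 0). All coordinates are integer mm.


translate([0, 0, 430]) cube([418, 443, 33]);
cube([40, 40, 430]);
translate([378, 0, 0]) cube([40, 40, 430]);
translate([0, 403, 0]) cube([40, 40, 430]);
translate([378, 403, 0]) cube([40, 40, 430]);
translate([0, 415, 463]) cube([418, 28, 317]);
translate([0, 0, 633]) cube([44, 415, 44]);
translate([374, 0, 633]) cube([44, 415, 44]);
translate([0, 0, 463]) cube([44, 44, 170]);
translate([374, 0, 463]) cube([44, 44, 170]);


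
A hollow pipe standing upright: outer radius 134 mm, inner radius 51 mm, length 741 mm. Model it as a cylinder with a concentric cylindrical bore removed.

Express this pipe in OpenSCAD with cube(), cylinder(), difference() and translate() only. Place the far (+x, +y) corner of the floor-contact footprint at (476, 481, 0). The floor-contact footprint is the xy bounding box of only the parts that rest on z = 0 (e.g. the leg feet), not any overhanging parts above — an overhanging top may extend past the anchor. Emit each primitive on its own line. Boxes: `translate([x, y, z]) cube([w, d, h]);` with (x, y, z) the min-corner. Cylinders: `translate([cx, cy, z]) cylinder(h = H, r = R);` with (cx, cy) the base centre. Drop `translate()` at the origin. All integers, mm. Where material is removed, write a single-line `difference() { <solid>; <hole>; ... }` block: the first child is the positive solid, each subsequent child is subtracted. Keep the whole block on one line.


difference() { translate([342, 347, 0]) cylinder(h = 741, r = 134); translate([342, 347, 0]) cylinder(h = 741, r = 51); }


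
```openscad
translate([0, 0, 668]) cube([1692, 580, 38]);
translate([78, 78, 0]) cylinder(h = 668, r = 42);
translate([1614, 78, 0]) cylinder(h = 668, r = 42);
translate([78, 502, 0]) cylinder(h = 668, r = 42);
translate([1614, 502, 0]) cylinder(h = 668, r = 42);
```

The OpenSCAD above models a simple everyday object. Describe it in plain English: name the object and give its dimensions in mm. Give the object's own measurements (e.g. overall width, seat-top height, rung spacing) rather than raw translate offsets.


A table: top 1692 mm (x) × 580 mm (y), 38 mm thick, upper face at z = 706 mm, on four round legs of 84 mm diameter, each leg's bounding box inset 36 mm from the nearest pair of top edges from z = 0 to the bottom of the top.


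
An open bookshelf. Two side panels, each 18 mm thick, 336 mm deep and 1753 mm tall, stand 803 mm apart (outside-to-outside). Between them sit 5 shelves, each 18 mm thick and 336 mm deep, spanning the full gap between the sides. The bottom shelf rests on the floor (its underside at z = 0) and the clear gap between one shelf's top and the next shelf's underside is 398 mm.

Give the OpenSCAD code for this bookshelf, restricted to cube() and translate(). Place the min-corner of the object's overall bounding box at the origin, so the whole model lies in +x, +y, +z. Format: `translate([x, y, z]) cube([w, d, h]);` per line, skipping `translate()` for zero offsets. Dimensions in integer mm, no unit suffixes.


cube([18, 336, 1753]);
translate([785, 0, 0]) cube([18, 336, 1753]);
translate([18, 0, 0]) cube([767, 336, 18]);
translate([18, 0, 416]) cube([767, 336, 18]);
translate([18, 0, 832]) cube([767, 336, 18]);
translate([18, 0, 1248]) cube([767, 336, 18]);
translate([18, 0, 1664]) cube([767, 336, 18]);


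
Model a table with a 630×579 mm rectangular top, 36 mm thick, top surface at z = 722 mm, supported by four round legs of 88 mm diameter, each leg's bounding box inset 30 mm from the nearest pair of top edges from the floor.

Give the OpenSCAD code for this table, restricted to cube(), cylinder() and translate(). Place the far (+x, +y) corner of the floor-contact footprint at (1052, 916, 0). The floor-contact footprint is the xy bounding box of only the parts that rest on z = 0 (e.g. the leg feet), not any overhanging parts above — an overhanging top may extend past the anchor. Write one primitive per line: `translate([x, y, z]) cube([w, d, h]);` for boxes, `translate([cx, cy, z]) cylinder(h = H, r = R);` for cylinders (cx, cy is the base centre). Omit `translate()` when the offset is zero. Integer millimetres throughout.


// leg_h = 722 - 36 = 686
translate([452, 367, 686]) cube([630, 579, 36]);
translate([526, 441, 0]) cylinder(h = 686, r = 44);
translate([1008, 441, 0]) cylinder(h = 686, r = 44);
translate([526, 872, 0]) cylinder(h = 686, r = 44);
translate([1008, 872, 0]) cylinder(h = 686, r = 44);


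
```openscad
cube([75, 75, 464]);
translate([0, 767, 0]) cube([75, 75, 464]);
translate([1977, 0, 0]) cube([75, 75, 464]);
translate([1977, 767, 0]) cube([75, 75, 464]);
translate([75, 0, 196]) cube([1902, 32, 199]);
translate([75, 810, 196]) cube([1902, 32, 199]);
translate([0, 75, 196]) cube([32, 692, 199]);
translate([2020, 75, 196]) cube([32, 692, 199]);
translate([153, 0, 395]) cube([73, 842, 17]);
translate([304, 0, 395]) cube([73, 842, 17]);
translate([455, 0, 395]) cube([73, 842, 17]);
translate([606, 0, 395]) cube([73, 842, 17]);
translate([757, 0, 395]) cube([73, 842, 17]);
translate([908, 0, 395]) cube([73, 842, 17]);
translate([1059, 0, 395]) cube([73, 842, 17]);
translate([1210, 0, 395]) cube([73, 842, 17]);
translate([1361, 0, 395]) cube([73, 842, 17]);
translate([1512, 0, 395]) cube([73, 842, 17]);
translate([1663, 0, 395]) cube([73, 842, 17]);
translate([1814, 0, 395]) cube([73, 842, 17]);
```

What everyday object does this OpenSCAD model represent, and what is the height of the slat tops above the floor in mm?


A bed frame. The slat-top height is 412 mm.

Four posts, four rails, and a row of slats — a bed frame. Slats sit on the rails at z = 196 + 199 = 395; with slat thickness 17, the top is 412 mm.


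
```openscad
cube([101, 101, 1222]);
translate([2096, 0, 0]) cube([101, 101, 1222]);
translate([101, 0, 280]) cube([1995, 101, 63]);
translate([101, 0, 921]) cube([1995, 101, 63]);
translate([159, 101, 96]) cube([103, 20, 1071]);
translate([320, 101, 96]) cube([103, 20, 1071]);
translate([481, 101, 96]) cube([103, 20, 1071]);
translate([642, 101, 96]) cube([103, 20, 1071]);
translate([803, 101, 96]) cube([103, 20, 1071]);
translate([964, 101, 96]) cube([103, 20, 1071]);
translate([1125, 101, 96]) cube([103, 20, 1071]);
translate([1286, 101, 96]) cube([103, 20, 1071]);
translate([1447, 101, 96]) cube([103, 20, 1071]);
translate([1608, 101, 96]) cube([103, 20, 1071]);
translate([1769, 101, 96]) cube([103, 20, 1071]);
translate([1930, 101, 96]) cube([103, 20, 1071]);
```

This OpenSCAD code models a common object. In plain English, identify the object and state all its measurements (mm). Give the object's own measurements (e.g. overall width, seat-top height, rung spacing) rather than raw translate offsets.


A fence section. Two 101×101 mm posts, 1222 mm tall, stand on the floor with a clear span of 1995 mm between their inner faces. Two horizontal rails of 101×63 mm section span the gap between the posts with their undersides at z = 280 mm and z = 921 mm, flush with the posts' −y face. 12 pickets, each 103 mm wide, 20 mm thick and 1071 mm tall, are fixed to the +y face of the rails with their bottoms at z = 96 mm, spaced across the span with a 58 mm gap after the −x post and between neighbouring pickets, with 63 mm left before the +x post.


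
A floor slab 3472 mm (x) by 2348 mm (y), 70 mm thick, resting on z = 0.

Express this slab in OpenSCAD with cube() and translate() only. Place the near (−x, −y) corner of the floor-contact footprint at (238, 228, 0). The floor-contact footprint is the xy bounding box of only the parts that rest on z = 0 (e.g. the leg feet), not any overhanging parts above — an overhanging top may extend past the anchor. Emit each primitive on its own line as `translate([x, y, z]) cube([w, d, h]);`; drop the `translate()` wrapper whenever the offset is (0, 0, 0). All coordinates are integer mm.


translate([238, 228, 0]) cube([3472, 2348, 70]);


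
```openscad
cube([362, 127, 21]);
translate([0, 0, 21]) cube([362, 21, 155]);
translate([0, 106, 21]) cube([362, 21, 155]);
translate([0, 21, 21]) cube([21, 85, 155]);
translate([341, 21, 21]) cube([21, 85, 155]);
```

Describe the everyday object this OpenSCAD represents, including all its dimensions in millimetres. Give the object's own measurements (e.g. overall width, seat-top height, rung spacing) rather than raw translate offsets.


An open-topped rectangular box: outside dimensions 362×127×176 mm, with a uniform wall and base thickness of 21 mm. The base is a full 362×127 slab on the floor; four walls sit on top of the base. The front and back walls (the −y and +y sides) span the full width; the two side walls fit between them.


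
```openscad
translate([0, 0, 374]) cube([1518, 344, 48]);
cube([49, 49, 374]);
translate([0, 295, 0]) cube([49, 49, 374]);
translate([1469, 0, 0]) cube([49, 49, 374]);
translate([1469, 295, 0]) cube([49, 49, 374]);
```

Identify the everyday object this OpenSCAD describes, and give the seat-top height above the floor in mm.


A bench. The seat-top height is 422 mm.

A long slab on four corner posts — a bench. The slab sits at z = 374 with thickness 48, so the top is 374 + 48 = 422 mm.


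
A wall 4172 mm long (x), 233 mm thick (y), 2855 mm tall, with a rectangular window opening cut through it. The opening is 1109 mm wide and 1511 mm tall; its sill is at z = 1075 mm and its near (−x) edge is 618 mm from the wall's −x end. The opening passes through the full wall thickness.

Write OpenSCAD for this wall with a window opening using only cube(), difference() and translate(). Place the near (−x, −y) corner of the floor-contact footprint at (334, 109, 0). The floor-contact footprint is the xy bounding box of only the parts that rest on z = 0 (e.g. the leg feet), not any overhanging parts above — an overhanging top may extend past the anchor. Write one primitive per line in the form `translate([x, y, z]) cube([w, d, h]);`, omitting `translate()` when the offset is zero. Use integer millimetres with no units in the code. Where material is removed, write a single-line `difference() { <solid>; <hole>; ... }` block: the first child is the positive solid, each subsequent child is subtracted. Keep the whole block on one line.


difference() { translate([334, 109, 0]) cube([4172, 233, 2855]); translate([952, 109, 1075]) cube([1109, 233, 1511]); }


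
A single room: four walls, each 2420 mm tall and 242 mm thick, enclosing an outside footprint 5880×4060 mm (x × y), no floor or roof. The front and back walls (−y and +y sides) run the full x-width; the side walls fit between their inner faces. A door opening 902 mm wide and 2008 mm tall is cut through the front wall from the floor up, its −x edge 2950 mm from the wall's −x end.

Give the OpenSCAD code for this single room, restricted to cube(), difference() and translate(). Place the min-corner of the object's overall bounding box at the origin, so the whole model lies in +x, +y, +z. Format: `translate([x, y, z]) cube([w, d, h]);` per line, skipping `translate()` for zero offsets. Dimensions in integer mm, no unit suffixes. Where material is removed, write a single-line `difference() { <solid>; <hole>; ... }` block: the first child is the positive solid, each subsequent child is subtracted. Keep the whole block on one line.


difference() { cube([5880, 242, 2420]); translate([2950, 0, 0]) cube([902, 242, 2008]); }
translate([0, 3818, 0]) cube([5880, 242, 2420]);
translate([0, 242, 0]) cube([242, 3576, 2420]);
translate([5638, 242, 0]) cube([242, 3576, 2420]);


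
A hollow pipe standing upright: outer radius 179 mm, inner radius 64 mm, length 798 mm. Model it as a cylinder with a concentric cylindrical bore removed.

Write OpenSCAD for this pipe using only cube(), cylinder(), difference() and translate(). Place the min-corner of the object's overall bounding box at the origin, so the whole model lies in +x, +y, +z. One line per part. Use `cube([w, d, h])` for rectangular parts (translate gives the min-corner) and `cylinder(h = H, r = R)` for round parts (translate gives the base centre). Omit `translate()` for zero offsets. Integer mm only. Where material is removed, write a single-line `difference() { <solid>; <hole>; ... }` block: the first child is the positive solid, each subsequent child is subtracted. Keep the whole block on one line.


difference() { translate([179, 179, 0]) cylinder(h = 798, r = 179); translate([179, 179, 0]) cylinder(h = 798, r = 64); }


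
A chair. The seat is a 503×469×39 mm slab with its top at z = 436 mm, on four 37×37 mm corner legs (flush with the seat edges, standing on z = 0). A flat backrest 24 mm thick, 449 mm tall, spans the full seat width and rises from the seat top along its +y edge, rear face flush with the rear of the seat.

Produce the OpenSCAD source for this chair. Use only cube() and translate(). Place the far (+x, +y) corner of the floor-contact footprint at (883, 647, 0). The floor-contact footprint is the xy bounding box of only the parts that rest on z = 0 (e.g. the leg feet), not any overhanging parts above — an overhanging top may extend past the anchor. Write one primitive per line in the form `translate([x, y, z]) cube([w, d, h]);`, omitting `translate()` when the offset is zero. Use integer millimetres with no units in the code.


translate([380, 178, 397]) cube([503, 469, 39]);
translate([380, 178, 0]) cube([37, 37, 397]);
translate([846, 178, 0]) cube([37, 37, 397]);
translate([380, 610, 0]) cube([37, 37, 397]);
translate([846, 610, 0]) cube([37, 37, 397]);
translate([380, 623, 436]) cube([503, 24, 449]);


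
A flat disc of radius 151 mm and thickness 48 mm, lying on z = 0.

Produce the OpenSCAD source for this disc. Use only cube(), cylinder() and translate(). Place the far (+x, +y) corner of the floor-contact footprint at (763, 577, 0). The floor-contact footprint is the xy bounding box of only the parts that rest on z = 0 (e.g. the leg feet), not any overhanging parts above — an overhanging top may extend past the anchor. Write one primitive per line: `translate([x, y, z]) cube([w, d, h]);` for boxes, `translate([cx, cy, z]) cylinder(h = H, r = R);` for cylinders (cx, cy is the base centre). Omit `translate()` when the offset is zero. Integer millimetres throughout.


translate([612, 426, 0]) cylinder(h = 48, r = 151);


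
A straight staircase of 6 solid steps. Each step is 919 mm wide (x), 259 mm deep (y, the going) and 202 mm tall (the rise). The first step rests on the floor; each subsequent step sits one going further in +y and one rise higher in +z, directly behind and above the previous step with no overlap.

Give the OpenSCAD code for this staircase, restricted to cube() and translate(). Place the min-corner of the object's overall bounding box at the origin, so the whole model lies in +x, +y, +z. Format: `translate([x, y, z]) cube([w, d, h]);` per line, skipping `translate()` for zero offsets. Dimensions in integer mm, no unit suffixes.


cube([919, 259, 202]);
translate([0, 259, 202]) cube([919, 259, 202]);
translate([0, 518, 404]) cube([919, 259, 202]);
translate([0, 777, 606]) cube([919, 259, 202]);
translate([0, 1036, 808]) cube([919, 259, 202]);
translate([0, 1295, 1010]) cube([919, 259, 202]);


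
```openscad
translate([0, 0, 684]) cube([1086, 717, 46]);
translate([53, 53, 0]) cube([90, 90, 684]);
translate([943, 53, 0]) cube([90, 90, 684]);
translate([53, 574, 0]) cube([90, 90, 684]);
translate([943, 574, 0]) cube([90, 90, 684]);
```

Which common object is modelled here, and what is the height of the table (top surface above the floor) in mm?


A table. The table height is 730 mm.

A 1086×717×46 slab sits at z = 684 on four 90 mm square posts — a table. The top surface is at 684 + 46 = 730 mm.


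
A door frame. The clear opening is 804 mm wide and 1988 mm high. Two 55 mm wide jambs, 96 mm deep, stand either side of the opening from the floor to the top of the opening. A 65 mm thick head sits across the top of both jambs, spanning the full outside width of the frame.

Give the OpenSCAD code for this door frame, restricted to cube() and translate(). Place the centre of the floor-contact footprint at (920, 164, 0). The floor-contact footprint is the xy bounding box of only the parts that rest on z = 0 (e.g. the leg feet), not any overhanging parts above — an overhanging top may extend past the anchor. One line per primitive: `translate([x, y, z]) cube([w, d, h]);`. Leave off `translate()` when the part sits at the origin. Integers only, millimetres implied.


translate([463, 116, 0]) cube([55, 96, 1988]);
translate([1322, 116, 0]) cube([55, 96, 1988]);
translate([463, 116, 1988]) cube([914, 96, 65]);


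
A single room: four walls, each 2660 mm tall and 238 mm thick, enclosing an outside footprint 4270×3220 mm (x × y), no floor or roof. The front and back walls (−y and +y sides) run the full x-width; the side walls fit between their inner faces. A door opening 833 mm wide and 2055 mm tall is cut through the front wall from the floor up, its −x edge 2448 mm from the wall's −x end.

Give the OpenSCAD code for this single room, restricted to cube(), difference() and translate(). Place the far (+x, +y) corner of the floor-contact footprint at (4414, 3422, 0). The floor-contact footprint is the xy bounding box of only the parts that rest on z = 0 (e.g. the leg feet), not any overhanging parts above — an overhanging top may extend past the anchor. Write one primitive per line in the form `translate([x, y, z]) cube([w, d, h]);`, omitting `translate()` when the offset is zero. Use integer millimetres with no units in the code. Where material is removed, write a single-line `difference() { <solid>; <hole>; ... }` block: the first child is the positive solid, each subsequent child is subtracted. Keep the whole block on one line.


difference() { translate([144, 202, 0]) cube([4270, 238, 2660]); translate([2592, 202, 0]) cube([833, 238, 2055]); }
translate([144, 3184, 0]) cube([4270, 238, 2660]);
translate([144, 440, 0]) cube([238, 2744, 2660]);
translate([4176, 440, 0]) cube([238, 2744, 2660]);
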